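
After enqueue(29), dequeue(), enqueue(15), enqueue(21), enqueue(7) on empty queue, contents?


enqueue(29) -> [29]
dequeue() returns 29 -> []
enqueue(15) -> [15]
enqueue(21) -> [15, 21]
enqueue(7) -> [15, 21, 7]
Final queue (front to back): [15, 21, 7]


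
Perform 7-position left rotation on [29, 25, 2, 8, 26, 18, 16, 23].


Left rotate by 7: [23, 29, 25, 2, 8, 26, 18, 16]


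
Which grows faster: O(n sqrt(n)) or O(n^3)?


n^1.5 grows slower than cubic
O(n sqrt(n)) is asymptotically smaller; O(n^3) grows faster


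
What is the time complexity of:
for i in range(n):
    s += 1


Per nesting level: O(n) = O(n)
Complexity: O(n)


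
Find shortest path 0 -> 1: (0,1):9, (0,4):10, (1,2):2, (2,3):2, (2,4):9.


Dijkstra from 0:
Distances: {0: 0, 1: 9, 2: 11, 3: 13, 4: 10}
Shortest distance to 1 = 9, path = [0, 1]


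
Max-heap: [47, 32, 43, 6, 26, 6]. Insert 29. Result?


Append 29: [47, 32, 43, 6, 26, 6, 29]
Bubble up: no swaps needed
Result: [47, 32, 43, 6, 26, 6, 29]


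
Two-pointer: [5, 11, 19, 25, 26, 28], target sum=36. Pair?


Two pointers: lo=0, hi=5
Found pair: (11, 25) summing to 36


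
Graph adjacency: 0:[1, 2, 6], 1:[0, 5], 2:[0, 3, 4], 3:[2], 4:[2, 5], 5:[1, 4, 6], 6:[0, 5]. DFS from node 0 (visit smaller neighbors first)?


DFS stack-based: start with [0]
Visit order: [0, 1, 5, 4, 2, 3, 6]


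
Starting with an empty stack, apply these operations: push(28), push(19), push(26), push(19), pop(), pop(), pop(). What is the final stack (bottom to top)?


push(28) -> [28]
push(19) -> [28, 19]
push(26) -> [28, 19, 26]
push(19) -> [28, 19, 26, 19]
pop() returns 19 -> [28, 19, 26]
pop() returns 26 -> [28, 19]
pop() returns 19 -> [28]
Final stack (bottom to top): [28]


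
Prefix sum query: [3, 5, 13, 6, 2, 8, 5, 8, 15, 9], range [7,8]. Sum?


Prefix sums: [0, 3, 8, 21, 27, 29, 37, 42, 50, 65, 74]
Sum[7..8] = prefix[9] - prefix[7] = 65 - 42 = 23


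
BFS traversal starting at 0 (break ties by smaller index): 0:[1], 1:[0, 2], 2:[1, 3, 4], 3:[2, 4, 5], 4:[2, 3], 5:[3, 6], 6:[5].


BFS queue: start with [0]
Visit order: [0, 1, 2, 3, 4, 5, 6]


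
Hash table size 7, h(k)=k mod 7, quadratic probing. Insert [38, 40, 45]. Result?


Insertions: 38->slot 3; 40->slot 5; 45->slot 4
Table: [None, None, None, 38, 45, 40, None]


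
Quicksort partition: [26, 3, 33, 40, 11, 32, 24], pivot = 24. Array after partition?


Elements <= 24 go left of pivot.
Result: [3, 11, 24, 40, 26, 32, 33], pivot at index 2


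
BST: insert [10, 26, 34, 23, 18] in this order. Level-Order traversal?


Root = 10; build tree by BST insertion.
Level-Order traversal: [10, 26, 23, 34, 18]


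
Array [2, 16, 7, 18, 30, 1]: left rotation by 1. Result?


Left rotate by 1: [16, 7, 18, 30, 1, 2]


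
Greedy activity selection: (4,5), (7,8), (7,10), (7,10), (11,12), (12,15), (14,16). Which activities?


Greedy: pick earliest-ending, then skip overlaps.
Selected (4 activities): [(4, 5), (7, 8), (11, 12), (12, 15)]


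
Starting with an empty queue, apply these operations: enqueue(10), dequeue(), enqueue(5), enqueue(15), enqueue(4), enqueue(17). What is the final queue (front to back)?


enqueue(10) -> [10]
dequeue() returns 10 -> []
enqueue(5) -> [5]
enqueue(15) -> [5, 15]
enqueue(4) -> [5, 15, 4]
enqueue(17) -> [5, 15, 4, 17]
Final queue (front to back): [5, 15, 4, 17]


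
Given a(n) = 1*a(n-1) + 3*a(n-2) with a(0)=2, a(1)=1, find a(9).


Build bottom-up:
...a(7)=337, a(8)=799, a(9)=1*799+3*337=1810


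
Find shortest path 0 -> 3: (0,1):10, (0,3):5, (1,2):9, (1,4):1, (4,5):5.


Dijkstra from 0:
Distances: {0: 0, 1: 10, 2: 19, 3: 5, 4: 11, 5: 16}
Shortest distance to 3 = 5, path = [0, 3]


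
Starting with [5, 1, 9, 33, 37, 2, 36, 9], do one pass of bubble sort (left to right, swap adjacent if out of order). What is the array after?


After one pass: [1, 5, 9, 33, 2, 36, 9, 37]


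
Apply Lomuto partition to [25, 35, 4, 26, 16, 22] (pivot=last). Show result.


Elements <= 22 go left of pivot.
Result: [4, 16, 22, 26, 35, 25], pivot at index 2


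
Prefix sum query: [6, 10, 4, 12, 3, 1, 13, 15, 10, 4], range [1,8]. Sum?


Prefix sums: [0, 6, 16, 20, 32, 35, 36, 49, 64, 74, 78]
Sum[1..8] = prefix[9] - prefix[1] = 74 - 6 = 68


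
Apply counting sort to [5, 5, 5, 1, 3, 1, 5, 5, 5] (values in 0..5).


Count array: [0, 2, 0, 1, 0, 6]
Reconstruct: [1, 1, 3, 5, 5, 5, 5, 5, 5]


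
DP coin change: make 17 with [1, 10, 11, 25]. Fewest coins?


dp[0]=0; dp[i]=1+min(dp[i-c] for c in coins)
...dp[12]=2, dp[13]=3, dp[14]=4, dp[15]=5, dp[16]=6, dp[17]=7
Minimum coins for 17 = 7


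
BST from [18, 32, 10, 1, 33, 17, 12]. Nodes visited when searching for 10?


BST root = 18
Search for 10: compare at each node
Path: [18, 10]


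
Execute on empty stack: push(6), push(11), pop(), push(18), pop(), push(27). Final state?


push(6) -> [6]
push(11) -> [6, 11]
pop() returns 11 -> [6]
push(18) -> [6, 18]
pop() returns 18 -> [6]
push(27) -> [6, 27]
Final stack (bottom to top): [6, 27]


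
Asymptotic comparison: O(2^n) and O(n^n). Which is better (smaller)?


exponential grows slower than n^n
O(2^n) is asymptotically smaller; O(n^n) grows faster


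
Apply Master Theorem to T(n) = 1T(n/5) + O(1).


a=1, b=5, c=0. log_5(1)=0 = c=0. Case 2: O(n^c log n) = O(log n)
Complexity: O(log n)


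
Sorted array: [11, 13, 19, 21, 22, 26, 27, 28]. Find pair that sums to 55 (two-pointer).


Two pointers: lo=0, hi=7
Found pair: (27, 28) summing to 55


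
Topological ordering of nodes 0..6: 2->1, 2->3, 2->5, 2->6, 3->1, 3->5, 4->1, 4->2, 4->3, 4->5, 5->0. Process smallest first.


Kahn's algorithm, process smallest node first
Order: [4, 2, 3, 1, 5, 0, 6]


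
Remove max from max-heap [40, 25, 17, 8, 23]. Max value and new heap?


Max = 40
Replace root with last, heapify down
Resulting heap: [25, 23, 17, 8]


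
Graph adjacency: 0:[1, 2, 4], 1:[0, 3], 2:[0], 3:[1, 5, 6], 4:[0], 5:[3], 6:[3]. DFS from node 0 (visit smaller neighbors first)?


DFS stack-based: start with [0]
Visit order: [0, 1, 3, 5, 6, 2, 4]


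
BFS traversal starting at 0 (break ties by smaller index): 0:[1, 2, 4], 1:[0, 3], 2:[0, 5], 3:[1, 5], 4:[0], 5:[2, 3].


BFS queue: start with [0]
Visit order: [0, 1, 2, 4, 3, 5]


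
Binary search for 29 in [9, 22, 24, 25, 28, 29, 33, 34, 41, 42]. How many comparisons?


Search for 29:
[0,9] mid=4 arr[4]=28
[5,9] mid=7 arr[7]=34
[5,6] mid=5 arr[5]=29
Total: 3 comparisons


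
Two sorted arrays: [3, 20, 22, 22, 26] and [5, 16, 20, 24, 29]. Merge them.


Compare heads, take smaller each step.
Merged: [3, 5, 16, 20, 20, 22, 22, 24, 26, 29]


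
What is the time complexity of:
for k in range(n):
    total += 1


Per nesting level: O(n) = O(n)
Complexity: O(n)


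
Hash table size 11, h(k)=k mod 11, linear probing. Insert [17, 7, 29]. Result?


Insertions: 17->slot 6; 7->slot 7; 29->slot 8
Table: [None, None, None, None, None, None, 17, 7, 29, None, None]


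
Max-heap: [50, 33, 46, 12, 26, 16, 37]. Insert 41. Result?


Append 41: [50, 33, 46, 12, 26, 16, 37, 41]
Bubble up: swap idx 7(41) with idx 3(12); swap idx 3(41) with idx 1(33)
Result: [50, 41, 46, 33, 26, 16, 37, 12]


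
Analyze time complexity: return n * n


Analysis: constant-time operation, no loop
Complexity: O(1)


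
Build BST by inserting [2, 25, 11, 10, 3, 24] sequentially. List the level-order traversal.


Root = 2; build tree by BST insertion.
Level-Order traversal: [2, 25, 11, 10, 24, 3]


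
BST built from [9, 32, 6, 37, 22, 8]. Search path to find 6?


BST root = 9
Search for 6: compare at each node
Path: [9, 6]


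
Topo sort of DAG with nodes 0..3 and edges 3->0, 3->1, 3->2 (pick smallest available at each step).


Kahn's algorithm, process smallest node first
Order: [3, 0, 1, 2]


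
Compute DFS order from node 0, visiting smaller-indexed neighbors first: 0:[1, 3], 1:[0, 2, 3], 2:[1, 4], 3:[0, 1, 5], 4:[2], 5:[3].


DFS stack-based: start with [0]
Visit order: [0, 1, 2, 4, 3, 5]


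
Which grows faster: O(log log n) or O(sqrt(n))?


double-logarithmic grows slower than sublinear
O(log log n) is asymptotically smaller; O(sqrt(n)) grows faster


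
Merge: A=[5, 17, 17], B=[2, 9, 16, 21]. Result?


Compare heads, take smaller each step.
Merged: [2, 5, 9, 16, 17, 17, 21]


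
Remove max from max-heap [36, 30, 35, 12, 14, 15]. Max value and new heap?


Max = 36
Replace root with last, heapify down
Resulting heap: [35, 30, 15, 12, 14]


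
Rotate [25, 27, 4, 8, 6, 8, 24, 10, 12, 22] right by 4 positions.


Right rotate by 4: [24, 10, 12, 22, 25, 27, 4, 8, 6, 8]


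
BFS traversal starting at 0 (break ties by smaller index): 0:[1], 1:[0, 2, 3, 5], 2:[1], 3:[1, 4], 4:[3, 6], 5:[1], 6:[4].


BFS queue: start with [0]
Visit order: [0, 1, 2, 3, 5, 4, 6]


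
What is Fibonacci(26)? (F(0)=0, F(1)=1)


F(n)=F(n-1)+F(n-2)
...F(24)=46368, F(25)=75025, F(26)=121393


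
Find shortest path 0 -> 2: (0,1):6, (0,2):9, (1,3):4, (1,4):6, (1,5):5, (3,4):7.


Dijkstra from 0:
Distances: {0: 0, 1: 6, 2: 9, 3: 10, 4: 12, 5: 11}
Shortest distance to 2 = 9, path = [0, 2]


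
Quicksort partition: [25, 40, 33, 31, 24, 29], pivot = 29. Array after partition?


Elements <= 29 go left of pivot.
Result: [25, 24, 29, 31, 40, 33], pivot at index 2


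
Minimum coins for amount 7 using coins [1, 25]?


dp[0]=0; dp[i]=1+min(dp[i-c] for c in coins)
...dp[2]=2, dp[3]=3, dp[4]=4, dp[5]=5, dp[6]=6, dp[7]=7
Minimum coins for 7 = 7


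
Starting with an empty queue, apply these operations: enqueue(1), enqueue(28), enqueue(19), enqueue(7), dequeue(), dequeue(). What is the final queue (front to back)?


enqueue(1) -> [1]
enqueue(28) -> [1, 28]
enqueue(19) -> [1, 28, 19]
enqueue(7) -> [1, 28, 19, 7]
dequeue() returns 1 -> [28, 19, 7]
dequeue() returns 28 -> [19, 7]
Final queue (front to back): [19, 7]


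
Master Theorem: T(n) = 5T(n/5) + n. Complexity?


a=5, b=5, c=1. log_5(5)=1 = c=1. Case 2: O(n^c log n) = O(n log n)
Complexity: O(n log n)


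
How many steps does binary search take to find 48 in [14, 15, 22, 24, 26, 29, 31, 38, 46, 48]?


Search for 48:
[0,9] mid=4 arr[4]=26
[5,9] mid=7 arr[7]=38
[8,9] mid=8 arr[8]=46
[9,9] mid=9 arr[9]=48
Total: 4 comparisons


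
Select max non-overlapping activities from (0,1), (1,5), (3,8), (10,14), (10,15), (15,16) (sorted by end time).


Greedy: pick earliest-ending, then skip overlaps.
Selected (4 activities): [(0, 1), (1, 5), (10, 14), (15, 16)]


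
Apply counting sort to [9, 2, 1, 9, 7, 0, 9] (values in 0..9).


Count array: [1, 1, 1, 0, 0, 0, 0, 1, 0, 3]
Reconstruct: [0, 1, 2, 7, 9, 9, 9]


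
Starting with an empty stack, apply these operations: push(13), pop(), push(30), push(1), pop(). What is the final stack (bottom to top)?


push(13) -> [13]
pop() returns 13 -> []
push(30) -> [30]
push(1) -> [30, 1]
pop() returns 1 -> [30]
Final stack (bottom to top): [30]


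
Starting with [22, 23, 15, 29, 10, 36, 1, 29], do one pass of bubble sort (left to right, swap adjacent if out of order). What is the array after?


After one pass: [22, 15, 23, 10, 29, 1, 29, 36]


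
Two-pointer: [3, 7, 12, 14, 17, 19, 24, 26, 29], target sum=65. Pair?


Two pointers: lo=0, hi=8
No pair sums to 65


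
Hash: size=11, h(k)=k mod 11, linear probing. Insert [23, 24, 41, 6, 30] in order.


Insertions: 23->slot 1; 24->slot 2; 41->slot 8; 6->slot 6; 30->slot 9
Table: [None, 23, 24, None, None, None, 6, None, 41, 30, None]


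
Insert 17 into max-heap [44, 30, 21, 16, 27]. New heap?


Append 17: [44, 30, 21, 16, 27, 17]
Bubble up: no swaps needed
Result: [44, 30, 21, 16, 27, 17]


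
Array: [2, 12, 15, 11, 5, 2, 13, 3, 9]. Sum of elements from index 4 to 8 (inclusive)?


Prefix sums: [0, 2, 14, 29, 40, 45, 47, 60, 63, 72]
Sum[4..8] = prefix[9] - prefix[4] = 72 - 40 = 32


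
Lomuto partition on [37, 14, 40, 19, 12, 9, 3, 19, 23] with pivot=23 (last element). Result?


Elements <= 23 go left of pivot.
Result: [14, 19, 12, 9, 3, 19, 23, 37, 40], pivot at index 6


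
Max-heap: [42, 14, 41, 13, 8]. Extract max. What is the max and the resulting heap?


Max = 42
Replace root with last, heapify down
Resulting heap: [41, 14, 8, 13]


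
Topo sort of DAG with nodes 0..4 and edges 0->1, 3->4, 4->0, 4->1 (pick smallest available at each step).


Kahn's algorithm, process smallest node first
Order: [2, 3, 4, 0, 1]


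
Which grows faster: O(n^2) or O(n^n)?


quadratic grows slower than n^n
O(n^2) is asymptotically smaller; O(n^n) grows faster


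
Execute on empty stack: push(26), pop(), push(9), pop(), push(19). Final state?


push(26) -> [26]
pop() returns 26 -> []
push(9) -> [9]
pop() returns 9 -> []
push(19) -> [19]
Final stack (bottom to top): [19]


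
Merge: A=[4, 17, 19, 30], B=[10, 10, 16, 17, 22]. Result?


Compare heads, take smaller each step.
Merged: [4, 10, 10, 16, 17, 17, 19, 22, 30]


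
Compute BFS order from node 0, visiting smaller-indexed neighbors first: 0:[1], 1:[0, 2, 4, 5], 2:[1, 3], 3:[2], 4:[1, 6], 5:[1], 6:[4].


BFS queue: start with [0]
Visit order: [0, 1, 2, 4, 5, 3, 6]


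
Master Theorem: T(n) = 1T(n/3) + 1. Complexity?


a=1, b=3, c=0. log_3(1)=0 = c=0. Case 2: O(n^c log n) = O(log n)
Complexity: O(log n)


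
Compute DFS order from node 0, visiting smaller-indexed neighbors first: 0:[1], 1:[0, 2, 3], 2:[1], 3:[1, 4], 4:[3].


DFS stack-based: start with [0]
Visit order: [0, 1, 2, 3, 4]


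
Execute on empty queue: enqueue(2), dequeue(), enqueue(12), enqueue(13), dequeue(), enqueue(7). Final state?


enqueue(2) -> [2]
dequeue() returns 2 -> []
enqueue(12) -> [12]
enqueue(13) -> [12, 13]
dequeue() returns 12 -> [13]
enqueue(7) -> [13, 7]
Final queue (front to back): [13, 7]


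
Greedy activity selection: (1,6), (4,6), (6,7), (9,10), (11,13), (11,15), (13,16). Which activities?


Greedy: pick earliest-ending, then skip overlaps.
Selected (5 activities): [(1, 6), (6, 7), (9, 10), (11, 13), (13, 16)]


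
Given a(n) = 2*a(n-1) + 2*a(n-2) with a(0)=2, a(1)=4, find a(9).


Build bottom-up:
...a(7)=1792, a(8)=4896, a(9)=2*4896+2*1792=13376


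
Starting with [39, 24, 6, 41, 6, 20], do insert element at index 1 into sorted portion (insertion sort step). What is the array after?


After one pass: [24, 39, 6, 41, 6, 20]


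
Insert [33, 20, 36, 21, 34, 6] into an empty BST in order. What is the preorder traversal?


Root = 33; build tree by BST insertion.
Preorder traversal: [33, 20, 6, 21, 36, 34]


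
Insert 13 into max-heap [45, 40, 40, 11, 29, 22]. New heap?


Append 13: [45, 40, 40, 11, 29, 22, 13]
Bubble up: no swaps needed
Result: [45, 40, 40, 11, 29, 22, 13]


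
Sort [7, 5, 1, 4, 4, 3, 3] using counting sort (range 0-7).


Count array: [0, 1, 0, 2, 2, 1, 0, 1]
Reconstruct: [1, 3, 3, 4, 4, 5, 7]


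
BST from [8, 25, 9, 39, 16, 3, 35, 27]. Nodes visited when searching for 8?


BST root = 8
Search for 8: compare at each node
Path: [8]


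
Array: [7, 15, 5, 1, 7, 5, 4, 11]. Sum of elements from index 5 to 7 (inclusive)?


Prefix sums: [0, 7, 22, 27, 28, 35, 40, 44, 55]
Sum[5..7] = prefix[8] - prefix[5] = 55 - 35 = 20


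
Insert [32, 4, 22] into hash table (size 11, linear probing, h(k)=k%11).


Insertions: 32->slot 10; 4->slot 4; 22->slot 0
Table: [22, None, None, None, 4, None, None, None, None, None, 32]


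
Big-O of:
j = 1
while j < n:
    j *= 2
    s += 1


Per nesting level: O(log n) = O(log n)
Complexity: O(log n)


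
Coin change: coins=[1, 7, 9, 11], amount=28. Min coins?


dp[0]=0; dp[i]=1+min(dp[i-c] for c in coins)
...dp[23]=3, dp[24]=4, dp[25]=3, dp[26]=4, dp[27]=3, dp[28]=4
Minimum coins for 28 = 4


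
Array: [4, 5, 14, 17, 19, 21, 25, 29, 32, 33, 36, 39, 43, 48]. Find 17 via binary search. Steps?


Search for 17:
[0,13] mid=6 arr[6]=25
[0,5] mid=2 arr[2]=14
[3,5] mid=4 arr[4]=19
[3,3] mid=3 arr[3]=17
Total: 4 comparisons


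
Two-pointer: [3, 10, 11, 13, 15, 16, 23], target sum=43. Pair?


Two pointers: lo=0, hi=6
No pair sums to 43


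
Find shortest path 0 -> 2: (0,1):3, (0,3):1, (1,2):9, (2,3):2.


Dijkstra from 0:
Distances: {0: 0, 1: 3, 2: 3, 3: 1}
Shortest distance to 2 = 3, path = [0, 3, 2]


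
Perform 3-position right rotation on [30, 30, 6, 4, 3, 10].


Right rotate by 3: [4, 3, 10, 30, 30, 6]


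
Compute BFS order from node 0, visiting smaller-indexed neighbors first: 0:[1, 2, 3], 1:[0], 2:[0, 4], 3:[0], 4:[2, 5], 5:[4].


BFS queue: start with [0]
Visit order: [0, 1, 2, 3, 4, 5]


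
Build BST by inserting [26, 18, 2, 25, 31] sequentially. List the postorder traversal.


Root = 26; build tree by BST insertion.
Postorder traversal: [2, 25, 18, 31, 26]


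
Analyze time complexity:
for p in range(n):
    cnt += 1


Per nesting level: O(n) = O(n)
Complexity: O(n)


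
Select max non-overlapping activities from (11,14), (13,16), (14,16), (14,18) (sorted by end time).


Greedy: pick earliest-ending, then skip overlaps.
Selected (2 activities): [(11, 14), (14, 16)]


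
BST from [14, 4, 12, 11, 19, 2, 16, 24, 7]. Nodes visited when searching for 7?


BST root = 14
Search for 7: compare at each node
Path: [14, 4, 12, 11, 7]


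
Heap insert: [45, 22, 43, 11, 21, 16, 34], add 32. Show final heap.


Append 32: [45, 22, 43, 11, 21, 16, 34, 32]
Bubble up: swap idx 7(32) with idx 3(11); swap idx 3(32) with idx 1(22)
Result: [45, 32, 43, 22, 21, 16, 34, 11]


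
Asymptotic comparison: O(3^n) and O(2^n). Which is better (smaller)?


exponential grows slower than exponential (base 3)
O(2^n) is asymptotically smaller; O(3^n) grows faster


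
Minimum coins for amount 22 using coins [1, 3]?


dp[0]=0; dp[i]=1+min(dp[i-c] for c in coins)
...dp[17]=7, dp[18]=6, dp[19]=7, dp[20]=8, dp[21]=7, dp[22]=8
Minimum coins for 22 = 8


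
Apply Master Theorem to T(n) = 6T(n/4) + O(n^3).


a=6, b=4, c=3. log_4(6)=1.292 < c=3. Case 3: O(n^c) = O(n^3)
Complexity: O(n^3)


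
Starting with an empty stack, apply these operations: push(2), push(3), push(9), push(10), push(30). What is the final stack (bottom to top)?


push(2) -> [2]
push(3) -> [2, 3]
push(9) -> [2, 3, 9]
push(10) -> [2, 3, 9, 10]
push(30) -> [2, 3, 9, 10, 30]
Final stack (bottom to top): [2, 3, 9, 10, 30]


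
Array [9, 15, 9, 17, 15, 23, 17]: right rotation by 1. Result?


Right rotate by 1: [17, 9, 15, 9, 17, 15, 23]


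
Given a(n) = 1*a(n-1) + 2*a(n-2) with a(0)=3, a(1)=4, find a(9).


Build bottom-up:
...a(7)=298, a(8)=598, a(9)=1*598+2*298=1194


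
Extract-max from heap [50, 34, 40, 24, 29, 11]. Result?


Max = 50
Replace root with last, heapify down
Resulting heap: [40, 34, 11, 24, 29]


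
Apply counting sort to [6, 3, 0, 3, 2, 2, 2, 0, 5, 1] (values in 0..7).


Count array: [2, 1, 3, 2, 0, 1, 1, 0]
Reconstruct: [0, 0, 1, 2, 2, 2, 3, 3, 5, 6]


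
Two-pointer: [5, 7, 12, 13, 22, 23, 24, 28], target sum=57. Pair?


Two pointers: lo=0, hi=7
No pair sums to 57


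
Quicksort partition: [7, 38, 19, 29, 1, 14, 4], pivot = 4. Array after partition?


Elements <= 4 go left of pivot.
Result: [1, 4, 19, 29, 7, 14, 38], pivot at index 1


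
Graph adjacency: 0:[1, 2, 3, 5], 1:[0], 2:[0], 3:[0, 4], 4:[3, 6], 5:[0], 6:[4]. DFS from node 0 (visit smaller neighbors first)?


DFS stack-based: start with [0]
Visit order: [0, 1, 2, 3, 4, 6, 5]


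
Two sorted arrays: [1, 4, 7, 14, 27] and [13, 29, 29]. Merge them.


Compare heads, take smaller each step.
Merged: [1, 4, 7, 13, 14, 27, 29, 29]


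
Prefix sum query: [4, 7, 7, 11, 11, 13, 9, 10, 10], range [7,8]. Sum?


Prefix sums: [0, 4, 11, 18, 29, 40, 53, 62, 72, 82]
Sum[7..8] = prefix[9] - prefix[7] = 82 - 62 = 20


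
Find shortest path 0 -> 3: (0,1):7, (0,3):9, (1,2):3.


Dijkstra from 0:
Distances: {0: 0, 1: 7, 2: 10, 3: 9}
Shortest distance to 3 = 9, path = [0, 3]


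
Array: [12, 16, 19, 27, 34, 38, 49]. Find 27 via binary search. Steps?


Search for 27:
[0,6] mid=3 arr[3]=27
Total: 1 comparisons


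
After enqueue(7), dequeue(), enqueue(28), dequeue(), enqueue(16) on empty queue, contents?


enqueue(7) -> [7]
dequeue() returns 7 -> []
enqueue(28) -> [28]
dequeue() returns 28 -> []
enqueue(16) -> [16]
Final queue (front to back): [16]


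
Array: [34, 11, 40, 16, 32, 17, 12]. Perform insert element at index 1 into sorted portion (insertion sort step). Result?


After one pass: [11, 34, 40, 16, 32, 17, 12]


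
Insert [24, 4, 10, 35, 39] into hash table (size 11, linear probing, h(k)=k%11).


Insertions: 24->slot 2; 4->slot 4; 10->slot 10; 35->slot 3; 39->slot 6
Table: [None, None, 24, 35, 4, None, 39, None, None, None, 10]


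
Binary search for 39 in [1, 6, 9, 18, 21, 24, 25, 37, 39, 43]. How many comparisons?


Search for 39:
[0,9] mid=4 arr[4]=21
[5,9] mid=7 arr[7]=37
[8,9] mid=8 arr[8]=39
Total: 3 comparisons


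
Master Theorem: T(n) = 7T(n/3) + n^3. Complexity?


a=7, b=3, c=3. log_3(7)=1.771 < c=3. Case 3: O(n^c) = O(n^3)
Complexity: O(n^3)


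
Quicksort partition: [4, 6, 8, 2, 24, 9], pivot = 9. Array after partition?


Elements <= 9 go left of pivot.
Result: [4, 6, 8, 2, 9, 24], pivot at index 4


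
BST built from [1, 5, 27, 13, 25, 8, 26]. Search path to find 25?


BST root = 1
Search for 25: compare at each node
Path: [1, 5, 27, 13, 25]


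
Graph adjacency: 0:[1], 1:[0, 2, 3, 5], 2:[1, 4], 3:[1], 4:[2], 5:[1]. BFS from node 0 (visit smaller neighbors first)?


BFS queue: start with [0]
Visit order: [0, 1, 2, 3, 5, 4]


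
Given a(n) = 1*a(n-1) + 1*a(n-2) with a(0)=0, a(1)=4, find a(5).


Build bottom-up:
...a(3)=8, a(4)=12, a(5)=1*12+1*8=20


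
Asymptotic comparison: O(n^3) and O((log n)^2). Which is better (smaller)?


polylogarithmic grows slower than cubic
O((log n)^2) is asymptotically smaller; O(n^3) grows faster


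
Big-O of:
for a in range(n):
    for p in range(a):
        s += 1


Per nesting level: O(n) * O(n) [triangular over a] = O(n^2)
Complexity: O(n^2)


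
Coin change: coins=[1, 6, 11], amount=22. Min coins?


dp[0]=0; dp[i]=1+min(dp[i-c] for c in coins)
...dp[17]=2, dp[18]=3, dp[19]=4, dp[20]=5, dp[21]=6, dp[22]=2
Minimum coins for 22 = 2


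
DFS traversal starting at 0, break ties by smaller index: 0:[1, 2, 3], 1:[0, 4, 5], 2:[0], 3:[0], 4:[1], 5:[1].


DFS stack-based: start with [0]
Visit order: [0, 1, 4, 5, 2, 3]


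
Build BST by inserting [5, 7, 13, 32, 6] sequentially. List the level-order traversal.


Root = 5; build tree by BST insertion.
Level-Order traversal: [5, 7, 6, 13, 32]


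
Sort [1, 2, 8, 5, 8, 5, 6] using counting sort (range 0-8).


Count array: [0, 1, 1, 0, 0, 2, 1, 0, 2]
Reconstruct: [1, 2, 5, 5, 6, 8, 8]


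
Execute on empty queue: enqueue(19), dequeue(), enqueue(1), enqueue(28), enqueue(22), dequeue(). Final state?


enqueue(19) -> [19]
dequeue() returns 19 -> []
enqueue(1) -> [1]
enqueue(28) -> [1, 28]
enqueue(22) -> [1, 28, 22]
dequeue() returns 1 -> [28, 22]
Final queue (front to back): [28, 22]


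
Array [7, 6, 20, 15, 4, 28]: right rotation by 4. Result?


Right rotate by 4: [20, 15, 4, 28, 7, 6]


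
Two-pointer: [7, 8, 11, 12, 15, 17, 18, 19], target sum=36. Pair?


Two pointers: lo=0, hi=7
Found pair: (17, 19) summing to 36


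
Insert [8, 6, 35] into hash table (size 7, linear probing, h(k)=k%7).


Insertions: 8->slot 1; 6->slot 6; 35->slot 0
Table: [35, 8, None, None, None, None, 6]


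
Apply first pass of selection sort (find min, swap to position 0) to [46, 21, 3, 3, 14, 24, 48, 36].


After one pass: [3, 21, 46, 3, 14, 24, 48, 36]


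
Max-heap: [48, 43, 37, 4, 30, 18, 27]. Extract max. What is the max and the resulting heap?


Max = 48
Replace root with last, heapify down
Resulting heap: [43, 30, 37, 4, 27, 18]


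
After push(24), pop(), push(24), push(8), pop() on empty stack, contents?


push(24) -> [24]
pop() returns 24 -> []
push(24) -> [24]
push(8) -> [24, 8]
pop() returns 8 -> [24]
Final stack (bottom to top): [24]


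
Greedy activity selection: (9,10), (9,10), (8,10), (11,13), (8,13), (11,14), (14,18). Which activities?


Greedy: pick earliest-ending, then skip overlaps.
Selected (3 activities): [(9, 10), (11, 13), (14, 18)]


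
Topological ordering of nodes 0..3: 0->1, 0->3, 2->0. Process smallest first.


Kahn's algorithm, process smallest node first
Order: [2, 0, 1, 3]


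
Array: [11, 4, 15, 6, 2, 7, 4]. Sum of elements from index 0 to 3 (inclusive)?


Prefix sums: [0, 11, 15, 30, 36, 38, 45, 49]
Sum[0..3] = prefix[4] - prefix[0] = 36 - 0 = 36


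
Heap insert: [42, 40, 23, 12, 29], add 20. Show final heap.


Append 20: [42, 40, 23, 12, 29, 20]
Bubble up: no swaps needed
Result: [42, 40, 23, 12, 29, 20]


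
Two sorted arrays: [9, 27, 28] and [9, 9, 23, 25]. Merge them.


Compare heads, take smaller each step.
Merged: [9, 9, 9, 23, 25, 27, 28]


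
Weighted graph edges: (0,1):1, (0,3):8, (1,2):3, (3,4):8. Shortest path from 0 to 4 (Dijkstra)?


Dijkstra from 0:
Distances: {0: 0, 1: 1, 2: 4, 3: 8, 4: 16}
Shortest distance to 4 = 16, path = [0, 3, 4]


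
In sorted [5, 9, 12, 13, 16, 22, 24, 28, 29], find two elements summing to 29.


Two pointers: lo=0, hi=8
Found pair: (5, 24) summing to 29


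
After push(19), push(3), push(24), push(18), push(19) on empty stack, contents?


push(19) -> [19]
push(3) -> [19, 3]
push(24) -> [19, 3, 24]
push(18) -> [19, 3, 24, 18]
push(19) -> [19, 3, 24, 18, 19]
Final stack (bottom to top): [19, 3, 24, 18, 19]


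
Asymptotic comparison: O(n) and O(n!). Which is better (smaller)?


linear grows slower than factorial
O(n) is asymptotically smaller; O(n!) grows faster


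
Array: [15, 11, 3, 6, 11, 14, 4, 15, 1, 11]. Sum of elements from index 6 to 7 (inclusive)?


Prefix sums: [0, 15, 26, 29, 35, 46, 60, 64, 79, 80, 91]
Sum[6..7] = prefix[8] - prefix[6] = 79 - 60 = 19


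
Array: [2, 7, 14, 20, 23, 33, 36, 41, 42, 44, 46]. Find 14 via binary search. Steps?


Search for 14:
[0,10] mid=5 arr[5]=33
[0,4] mid=2 arr[2]=14
Total: 2 comparisons


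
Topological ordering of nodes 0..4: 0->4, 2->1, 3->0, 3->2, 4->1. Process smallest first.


Kahn's algorithm, process smallest node first
Order: [3, 0, 2, 4, 1]


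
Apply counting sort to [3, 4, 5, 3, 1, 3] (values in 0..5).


Count array: [0, 1, 0, 3, 1, 1]
Reconstruct: [1, 3, 3, 3, 4, 5]


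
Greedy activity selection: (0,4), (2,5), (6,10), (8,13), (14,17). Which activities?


Greedy: pick earliest-ending, then skip overlaps.
Selected (3 activities): [(0, 4), (6, 10), (14, 17)]


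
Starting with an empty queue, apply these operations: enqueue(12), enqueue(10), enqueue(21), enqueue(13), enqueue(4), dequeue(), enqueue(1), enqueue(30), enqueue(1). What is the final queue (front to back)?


enqueue(12) -> [12]
enqueue(10) -> [12, 10]
enqueue(21) -> [12, 10, 21]
enqueue(13) -> [12, 10, 21, 13]
enqueue(4) -> [12, 10, 21, 13, 4]
dequeue() returns 12 -> [10, 21, 13, 4]
enqueue(1) -> [10, 21, 13, 4, 1]
enqueue(30) -> [10, 21, 13, 4, 1, 30]
enqueue(1) -> [10, 21, 13, 4, 1, 30, 1]
Final queue (front to back): [10, 21, 13, 4, 1, 30, 1]


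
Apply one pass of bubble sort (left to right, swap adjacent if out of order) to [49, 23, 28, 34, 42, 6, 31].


After one pass: [23, 28, 34, 42, 6, 31, 49]


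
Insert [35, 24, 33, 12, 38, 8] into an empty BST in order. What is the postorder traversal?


Root = 35; build tree by BST insertion.
Postorder traversal: [8, 12, 33, 24, 38, 35]


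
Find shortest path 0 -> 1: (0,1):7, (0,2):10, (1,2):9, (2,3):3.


Dijkstra from 0:
Distances: {0: 0, 1: 7, 2: 10, 3: 13}
Shortest distance to 1 = 7, path = [0, 1]


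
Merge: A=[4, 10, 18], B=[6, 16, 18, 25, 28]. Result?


Compare heads, take smaller each step.
Merged: [4, 6, 10, 16, 18, 18, 25, 28]


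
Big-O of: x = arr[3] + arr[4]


Analysis: constant-time operation, no loop
Complexity: O(1)


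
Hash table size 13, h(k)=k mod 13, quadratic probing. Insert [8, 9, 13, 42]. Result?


Insertions: 8->slot 8; 9->slot 9; 13->slot 0; 42->slot 3
Table: [13, None, None, 42, None, None, None, None, 8, 9, None, None, None]


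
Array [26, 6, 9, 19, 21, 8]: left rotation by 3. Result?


Left rotate by 3: [19, 21, 8, 26, 6, 9]


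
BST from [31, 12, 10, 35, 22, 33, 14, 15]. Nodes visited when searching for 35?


BST root = 31
Search for 35: compare at each node
Path: [31, 35]


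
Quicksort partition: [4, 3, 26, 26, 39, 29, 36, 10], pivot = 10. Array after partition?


Elements <= 10 go left of pivot.
Result: [4, 3, 10, 26, 39, 29, 36, 26], pivot at index 2


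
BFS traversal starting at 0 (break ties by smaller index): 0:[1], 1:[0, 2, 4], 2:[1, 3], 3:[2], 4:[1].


BFS queue: start with [0]
Visit order: [0, 1, 2, 4, 3]


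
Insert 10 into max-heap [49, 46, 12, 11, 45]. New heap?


Append 10: [49, 46, 12, 11, 45, 10]
Bubble up: no swaps needed
Result: [49, 46, 12, 11, 45, 10]


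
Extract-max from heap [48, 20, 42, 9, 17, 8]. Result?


Max = 48
Replace root with last, heapify down
Resulting heap: [42, 20, 8, 9, 17]


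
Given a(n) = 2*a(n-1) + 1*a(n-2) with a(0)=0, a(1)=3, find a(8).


Build bottom-up:
...a(6)=210, a(7)=507, a(8)=2*507+1*210=1224


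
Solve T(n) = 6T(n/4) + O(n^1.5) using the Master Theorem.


a=6, b=4, c=1.5. log_4(6)=1.292 < c=1.5. Case 3: O(n^c) = O(n^1.500)
Complexity: O(n^1.500)


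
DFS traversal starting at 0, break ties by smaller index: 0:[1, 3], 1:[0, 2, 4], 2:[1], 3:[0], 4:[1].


DFS stack-based: start with [0]
Visit order: [0, 1, 2, 4, 3]


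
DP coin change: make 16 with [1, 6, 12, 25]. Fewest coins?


dp[0]=0; dp[i]=1+min(dp[i-c] for c in coins)
...dp[11]=6, dp[12]=1, dp[13]=2, dp[14]=3, dp[15]=4, dp[16]=5
Minimum coins for 16 = 5


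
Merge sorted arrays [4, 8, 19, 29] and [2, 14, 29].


Compare heads, take smaller each step.
Merged: [2, 4, 8, 14, 19, 29, 29]


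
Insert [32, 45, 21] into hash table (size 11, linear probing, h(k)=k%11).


Insertions: 32->slot 10; 45->slot 1; 21->slot 0
Table: [21, 45, None, None, None, None, None, None, None, None, 32]


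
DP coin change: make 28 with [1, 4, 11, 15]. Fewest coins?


dp[0]=0; dp[i]=1+min(dp[i-c] for c in coins)
...dp[23]=3, dp[24]=4, dp[25]=5, dp[26]=2, dp[27]=3, dp[28]=4
Minimum coins for 28 = 4


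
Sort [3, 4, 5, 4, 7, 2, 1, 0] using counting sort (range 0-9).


Count array: [1, 1, 1, 1, 2, 1, 0, 1, 0, 0]
Reconstruct: [0, 1, 2, 3, 4, 4, 5, 7]


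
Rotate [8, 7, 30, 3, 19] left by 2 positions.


Left rotate by 2: [30, 3, 19, 8, 7]


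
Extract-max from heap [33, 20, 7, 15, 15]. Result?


Max = 33
Replace root with last, heapify down
Resulting heap: [20, 15, 7, 15]


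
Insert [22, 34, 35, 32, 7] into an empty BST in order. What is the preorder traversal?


Root = 22; build tree by BST insertion.
Preorder traversal: [22, 7, 34, 32, 35]


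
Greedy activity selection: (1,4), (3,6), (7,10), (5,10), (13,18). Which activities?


Greedy: pick earliest-ending, then skip overlaps.
Selected (3 activities): [(1, 4), (7, 10), (13, 18)]


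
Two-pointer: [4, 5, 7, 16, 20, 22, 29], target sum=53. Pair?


Two pointers: lo=0, hi=6
No pair sums to 53


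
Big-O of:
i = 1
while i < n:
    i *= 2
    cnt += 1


Per nesting level: O(log n) = O(log n)
Complexity: O(log n)


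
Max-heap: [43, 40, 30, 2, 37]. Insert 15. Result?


Append 15: [43, 40, 30, 2, 37, 15]
Bubble up: no swaps needed
Result: [43, 40, 30, 2, 37, 15]


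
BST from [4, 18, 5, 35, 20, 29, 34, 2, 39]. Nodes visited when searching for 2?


BST root = 4
Search for 2: compare at each node
Path: [4, 2]


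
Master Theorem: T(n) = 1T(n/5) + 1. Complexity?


a=1, b=5, c=0. log_5(1)=0 = c=0. Case 2: O(n^c log n) = O(log n)
Complexity: O(log n)


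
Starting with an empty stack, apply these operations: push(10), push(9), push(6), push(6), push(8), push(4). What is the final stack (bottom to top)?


push(10) -> [10]
push(9) -> [10, 9]
push(6) -> [10, 9, 6]
push(6) -> [10, 9, 6, 6]
push(8) -> [10, 9, 6, 6, 8]
push(4) -> [10, 9, 6, 6, 8, 4]
Final stack (bottom to top): [10, 9, 6, 6, 8, 4]


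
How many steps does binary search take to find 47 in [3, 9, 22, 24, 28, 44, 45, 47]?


Search for 47:
[0,7] mid=3 arr[3]=24
[4,7] mid=5 arr[5]=44
[6,7] mid=6 arr[6]=45
[7,7] mid=7 arr[7]=47
Total: 4 comparisons


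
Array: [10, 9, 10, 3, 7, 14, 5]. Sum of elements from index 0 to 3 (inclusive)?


Prefix sums: [0, 10, 19, 29, 32, 39, 53, 58]
Sum[0..3] = prefix[4] - prefix[0] = 32 - 0 = 32


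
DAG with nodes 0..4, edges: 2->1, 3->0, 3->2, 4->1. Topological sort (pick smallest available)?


Kahn's algorithm, process smallest node first
Order: [3, 0, 2, 4, 1]


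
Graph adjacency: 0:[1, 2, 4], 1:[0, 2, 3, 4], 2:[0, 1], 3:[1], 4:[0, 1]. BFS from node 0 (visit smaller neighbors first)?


BFS queue: start with [0]
Visit order: [0, 1, 2, 4, 3]


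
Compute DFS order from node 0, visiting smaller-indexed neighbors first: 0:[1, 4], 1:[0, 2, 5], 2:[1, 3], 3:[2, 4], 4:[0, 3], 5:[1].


DFS stack-based: start with [0]
Visit order: [0, 1, 2, 3, 4, 5]


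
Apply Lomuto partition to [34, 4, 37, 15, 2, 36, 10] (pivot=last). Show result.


Elements <= 10 go left of pivot.
Result: [4, 2, 10, 15, 34, 36, 37], pivot at index 2


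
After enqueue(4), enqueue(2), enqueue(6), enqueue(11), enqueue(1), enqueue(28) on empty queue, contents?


enqueue(4) -> [4]
enqueue(2) -> [4, 2]
enqueue(6) -> [4, 2, 6]
enqueue(11) -> [4, 2, 6, 11]
enqueue(1) -> [4, 2, 6, 11, 1]
enqueue(28) -> [4, 2, 6, 11, 1, 28]
Final queue (front to back): [4, 2, 6, 11, 1, 28]


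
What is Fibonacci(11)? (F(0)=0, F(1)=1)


F(n)=F(n-1)+F(n-2)
...F(9)=34, F(10)=55, F(11)=89


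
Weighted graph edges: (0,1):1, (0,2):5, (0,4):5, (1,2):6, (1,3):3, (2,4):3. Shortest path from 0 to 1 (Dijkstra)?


Dijkstra from 0:
Distances: {0: 0, 1: 1, 2: 5, 3: 4, 4: 5}
Shortest distance to 1 = 1, path = [0, 1]


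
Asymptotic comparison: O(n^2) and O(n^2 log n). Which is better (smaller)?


quadratic grows slower than n^2 log n
O(n^2) is asymptotically smaller; O(n^2 log n) grows faster


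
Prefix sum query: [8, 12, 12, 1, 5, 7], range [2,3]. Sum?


Prefix sums: [0, 8, 20, 32, 33, 38, 45]
Sum[2..3] = prefix[4] - prefix[2] = 33 - 20 = 13


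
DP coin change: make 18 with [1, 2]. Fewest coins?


dp[0]=0; dp[i]=1+min(dp[i-c] for c in coins)
...dp[13]=7, dp[14]=7, dp[15]=8, dp[16]=8, dp[17]=9, dp[18]=9
Minimum coins for 18 = 9


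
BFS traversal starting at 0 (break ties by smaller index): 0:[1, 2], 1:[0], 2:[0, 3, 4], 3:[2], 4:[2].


BFS queue: start with [0]
Visit order: [0, 1, 2, 3, 4]


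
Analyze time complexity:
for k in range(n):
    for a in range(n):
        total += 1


Per nesting level: O(n) * O(n) = O(n^2)
Complexity: O(n^2)


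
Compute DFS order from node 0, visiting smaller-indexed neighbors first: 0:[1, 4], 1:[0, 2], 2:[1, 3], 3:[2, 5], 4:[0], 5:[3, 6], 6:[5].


DFS stack-based: start with [0]
Visit order: [0, 1, 2, 3, 5, 6, 4]


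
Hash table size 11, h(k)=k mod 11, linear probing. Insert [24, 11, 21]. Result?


Insertions: 24->slot 2; 11->slot 0; 21->slot 10
Table: [11, None, 24, None, None, None, None, None, None, None, 21]


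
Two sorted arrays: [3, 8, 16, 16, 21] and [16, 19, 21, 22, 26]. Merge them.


Compare heads, take smaller each step.
Merged: [3, 8, 16, 16, 16, 19, 21, 21, 22, 26]


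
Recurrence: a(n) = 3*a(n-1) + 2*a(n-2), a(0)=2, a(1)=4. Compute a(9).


Build bottom-up:
...a(7)=9032, a(8)=32168, a(9)=3*32168+2*9032=114568


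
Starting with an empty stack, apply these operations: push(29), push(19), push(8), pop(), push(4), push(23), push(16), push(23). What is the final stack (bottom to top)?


push(29) -> [29]
push(19) -> [29, 19]
push(8) -> [29, 19, 8]
pop() returns 8 -> [29, 19]
push(4) -> [29, 19, 4]
push(23) -> [29, 19, 4, 23]
push(16) -> [29, 19, 4, 23, 16]
push(23) -> [29, 19, 4, 23, 16, 23]
Final stack (bottom to top): [29, 19, 4, 23, 16, 23]


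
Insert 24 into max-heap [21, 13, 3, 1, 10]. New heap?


Append 24: [21, 13, 3, 1, 10, 24]
Bubble up: swap idx 5(24) with idx 2(3); swap idx 2(24) with idx 0(21)
Result: [24, 13, 21, 1, 10, 3]


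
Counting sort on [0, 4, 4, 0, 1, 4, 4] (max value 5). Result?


Count array: [2, 1, 0, 0, 4, 0]
Reconstruct: [0, 0, 1, 4, 4, 4, 4]


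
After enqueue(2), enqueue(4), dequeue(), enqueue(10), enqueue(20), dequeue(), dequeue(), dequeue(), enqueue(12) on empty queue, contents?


enqueue(2) -> [2]
enqueue(4) -> [2, 4]
dequeue() returns 2 -> [4]
enqueue(10) -> [4, 10]
enqueue(20) -> [4, 10, 20]
dequeue() returns 4 -> [10, 20]
dequeue() returns 10 -> [20]
dequeue() returns 20 -> []
enqueue(12) -> [12]
Final queue (front to back): [12]


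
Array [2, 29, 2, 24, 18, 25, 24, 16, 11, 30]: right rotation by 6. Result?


Right rotate by 6: [18, 25, 24, 16, 11, 30, 2, 29, 2, 24]


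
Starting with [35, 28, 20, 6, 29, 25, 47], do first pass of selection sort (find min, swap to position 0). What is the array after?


After one pass: [6, 28, 20, 35, 29, 25, 47]


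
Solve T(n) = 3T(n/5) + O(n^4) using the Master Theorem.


a=3, b=5, c=4. log_5(3)=0.683 < c=4. Case 3: O(n^c) = O(n^4)
Complexity: O(n^4)


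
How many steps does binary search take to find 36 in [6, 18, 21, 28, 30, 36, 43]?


Search for 36:
[0,6] mid=3 arr[3]=28
[4,6] mid=5 arr[5]=36
Total: 2 comparisons


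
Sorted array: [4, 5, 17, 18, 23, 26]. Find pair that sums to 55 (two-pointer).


Two pointers: lo=0, hi=5
No pair sums to 55


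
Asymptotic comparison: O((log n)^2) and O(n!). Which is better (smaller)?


polylogarithmic grows slower than factorial
O((log n)^2) is asymptotically smaller; O(n!) grows faster


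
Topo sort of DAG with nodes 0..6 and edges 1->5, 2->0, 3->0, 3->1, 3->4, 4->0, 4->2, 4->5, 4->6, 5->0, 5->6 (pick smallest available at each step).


Kahn's algorithm, process smallest node first
Order: [3, 1, 4, 2, 5, 0, 6]


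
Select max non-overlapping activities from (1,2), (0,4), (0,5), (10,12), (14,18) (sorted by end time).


Greedy: pick earliest-ending, then skip overlaps.
Selected (3 activities): [(1, 2), (10, 12), (14, 18)]


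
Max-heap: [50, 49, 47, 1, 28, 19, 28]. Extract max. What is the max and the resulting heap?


Max = 50
Replace root with last, heapify down
Resulting heap: [49, 28, 47, 1, 28, 19]


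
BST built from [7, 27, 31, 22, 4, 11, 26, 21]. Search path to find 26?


BST root = 7
Search for 26: compare at each node
Path: [7, 27, 22, 26]


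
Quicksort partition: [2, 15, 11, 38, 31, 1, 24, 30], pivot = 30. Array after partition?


Elements <= 30 go left of pivot.
Result: [2, 15, 11, 1, 24, 30, 31, 38], pivot at index 5


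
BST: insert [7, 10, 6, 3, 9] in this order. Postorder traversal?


Root = 7; build tree by BST insertion.
Postorder traversal: [3, 6, 9, 10, 7]


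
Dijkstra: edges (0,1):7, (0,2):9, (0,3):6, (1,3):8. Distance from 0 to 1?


Dijkstra from 0:
Distances: {0: 0, 1: 7, 2: 9, 3: 6}
Shortest distance to 1 = 7, path = [0, 1]


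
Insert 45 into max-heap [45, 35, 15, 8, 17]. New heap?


Append 45: [45, 35, 15, 8, 17, 45]
Bubble up: swap idx 5(45) with idx 2(15)
Result: [45, 35, 45, 8, 17, 15]


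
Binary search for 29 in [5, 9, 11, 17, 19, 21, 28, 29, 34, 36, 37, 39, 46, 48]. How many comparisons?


Search for 29:
[0,13] mid=6 arr[6]=28
[7,13] mid=10 arr[10]=37
[7,9] mid=8 arr[8]=34
[7,7] mid=7 arr[7]=29
Total: 4 comparisons
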